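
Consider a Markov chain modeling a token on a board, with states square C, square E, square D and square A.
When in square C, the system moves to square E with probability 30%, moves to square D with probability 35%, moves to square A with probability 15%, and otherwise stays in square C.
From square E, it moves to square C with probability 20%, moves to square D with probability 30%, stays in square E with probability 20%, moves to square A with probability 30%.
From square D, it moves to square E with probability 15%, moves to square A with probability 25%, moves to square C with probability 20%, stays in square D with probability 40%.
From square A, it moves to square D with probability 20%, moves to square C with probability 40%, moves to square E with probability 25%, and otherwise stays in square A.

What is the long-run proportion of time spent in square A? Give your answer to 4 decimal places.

0.2151

Let the stationary distribution be π with π = πP and π_1 + π_2 + π_3 + π_4 = 1.
π_1 = 0.2·π_1 + 0.2·π_2 + 0.2·π_3 + 0.4·π_4
π_2 = 0.3·π_1 + 0.2·π_2 + 0.15·π_3 + 0.25·π_4
π_3 = 0.35·π_1 + 0.3·π_2 + 0.4·π_3 + 0.2·π_4
Solving with the normalization constraint gives π = (0.2430, 0.2189, 0.3229, 0.2151).
So the stationary probability of square A is 0.2151.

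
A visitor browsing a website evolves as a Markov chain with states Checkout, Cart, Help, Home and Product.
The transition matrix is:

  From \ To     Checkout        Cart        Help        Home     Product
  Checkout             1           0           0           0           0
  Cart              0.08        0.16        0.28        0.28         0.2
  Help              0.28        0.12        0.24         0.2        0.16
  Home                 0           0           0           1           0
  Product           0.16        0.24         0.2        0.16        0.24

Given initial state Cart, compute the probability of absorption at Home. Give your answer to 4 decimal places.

Let h(s) be the probability of absorption at Home starting from transient state s. Then h(Home) = 1 and h(Checkout) = 0. By first-step analysis:
h(Cart) = 0.08·0 + 0.16·h(Cart) + 0.28·h(Help) + 0.28·1 + 0.2·h(Product)
h(Help) = 0.28·0 + 0.12·h(Cart) + 0.24·h(Help) + 0.2·1 + 0.16·h(Product)
h(Product) = 0.16·0 + 0.24·h(Cart) + 0.2·h(Help) + 0.16·1 + 0.24·h(Product)
Solving: h(Cart) = 0.6167, h(Help) = 0.4720, h(Product) = 0.5295.
Starting from Cart, the probability is 0.6167.

0.6167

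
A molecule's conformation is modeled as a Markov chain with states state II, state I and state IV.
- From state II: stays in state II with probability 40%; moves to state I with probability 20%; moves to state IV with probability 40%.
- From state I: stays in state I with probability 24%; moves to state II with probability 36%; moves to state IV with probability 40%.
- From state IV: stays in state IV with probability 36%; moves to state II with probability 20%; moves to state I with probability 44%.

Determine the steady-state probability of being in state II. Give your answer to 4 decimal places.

Let the stationary distribution be π with π = πP and π_1 + π_2 + π_3 = 1.
π_1 = 0.4·π_1 + 0.36·π_2 + 0.2·π_3
π_2 = 0.2·π_1 + 0.24·π_2 + 0.44·π_3
Solving with the normalization constraint gives π = (0.3109, 0.3045, 0.3846).
So the stationary probability of state II is 0.3109.

0.3109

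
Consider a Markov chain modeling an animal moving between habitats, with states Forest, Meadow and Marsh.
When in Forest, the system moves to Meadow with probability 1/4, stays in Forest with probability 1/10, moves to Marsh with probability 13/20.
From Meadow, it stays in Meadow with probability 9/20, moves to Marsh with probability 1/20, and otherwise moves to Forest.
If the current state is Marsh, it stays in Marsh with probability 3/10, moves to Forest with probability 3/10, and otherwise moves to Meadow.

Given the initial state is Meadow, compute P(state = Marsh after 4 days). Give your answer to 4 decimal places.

Propagate the distribution vector 4 days from Meadow.
After 0 days: (0.0000, 1.0000, 0.0000)
After 1 day: (0.5000, 0.4500, 0.0500)
After 2 days: (0.2900, 0.3475, 0.3625)
After 3 days: (0.3115, 0.3739, 0.3146)
After 4 days: (0.3125, 0.3720, 0.3156)
P(in Marsh after 4 days) = 0.3156

0.3156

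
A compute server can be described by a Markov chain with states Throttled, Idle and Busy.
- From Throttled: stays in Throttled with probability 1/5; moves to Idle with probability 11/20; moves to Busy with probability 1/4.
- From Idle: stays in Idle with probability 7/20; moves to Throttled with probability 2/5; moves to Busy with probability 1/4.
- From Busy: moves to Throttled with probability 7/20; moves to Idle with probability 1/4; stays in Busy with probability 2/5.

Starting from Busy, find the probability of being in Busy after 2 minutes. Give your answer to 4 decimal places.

0.3100

Sum over the intermediate state after 1 minute:
P = P(Busy→Throttled)·P(Throttled→Busy) + P(Busy→Idle)·P(Idle→Busy) + P(Busy→Busy)·P(Busy→Busy)
  = 0.35×0.25 + 0.25×0.25 + 0.4×0.4
  = 0.0875 + 0.0625 + 0.1600 = 0.3100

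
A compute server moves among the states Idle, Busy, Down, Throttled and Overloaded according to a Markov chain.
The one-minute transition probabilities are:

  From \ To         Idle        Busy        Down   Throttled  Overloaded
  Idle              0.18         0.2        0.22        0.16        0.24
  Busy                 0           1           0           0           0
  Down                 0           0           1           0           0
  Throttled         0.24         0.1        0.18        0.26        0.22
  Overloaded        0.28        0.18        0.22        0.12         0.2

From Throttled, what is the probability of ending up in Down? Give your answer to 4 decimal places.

Let h(s) be the probability of absorption at Down starting from transient state s. Then h(Down) = 1 and h(Busy) = 0. By first-step analysis:
h(Idle) = 0.18·h(Idle) + 0.2·0 + 0.22·1 + 0.16·h(Throttled) + 0.24·h(Overloaded)
h(Throttled) = 0.24·h(Idle) + 0.1·0 + 0.18·1 + 0.26·h(Throttled) + 0.22·h(Overloaded)
h(Overloaded) = 0.28·h(Idle) + 0.18·0 + 0.22·1 + 0.12·h(Throttled) + 0.2·h(Overloaded)
Solving: h(Idle) = 0.5441, h(Throttled) = 0.5842, h(Overloaded) = 0.5531.
Starting from Throttled, the probability is 0.5842.

0.5842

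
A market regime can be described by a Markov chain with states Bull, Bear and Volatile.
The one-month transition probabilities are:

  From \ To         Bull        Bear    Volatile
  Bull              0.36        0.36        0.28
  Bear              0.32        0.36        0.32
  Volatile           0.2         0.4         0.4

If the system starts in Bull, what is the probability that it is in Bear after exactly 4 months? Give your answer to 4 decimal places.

Propagate the distribution vector 4 months from Bull.
After 0 months: (1.0000, 0.0000, 0.0000)
After 1 month: (0.3600, 0.3600, 0.2800)
After 2 months: (0.3008, 0.3712, 0.3280)
After 3 months: (0.2927, 0.3731, 0.3342)
After 4 months: (0.2916, 0.3734, 0.3350)
P(in Bear after 4 months) = 0.3734

0.3734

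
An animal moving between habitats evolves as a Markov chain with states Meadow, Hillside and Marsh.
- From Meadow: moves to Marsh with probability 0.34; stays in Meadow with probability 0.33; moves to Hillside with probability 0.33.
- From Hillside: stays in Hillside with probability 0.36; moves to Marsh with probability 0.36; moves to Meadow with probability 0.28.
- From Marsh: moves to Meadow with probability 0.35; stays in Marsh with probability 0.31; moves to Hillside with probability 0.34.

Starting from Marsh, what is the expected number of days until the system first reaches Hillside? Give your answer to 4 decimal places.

Let t(s) be the expected number of days to first reach Hillside from state s, with t(Hillside) = 0. Conditioning on the first day:
t(Meadow) = 1 + 0.33·t(Meadow) + 0.34·t(Marsh)
t(Marsh) = 1 + 0.35·t(Meadow) + 0.31·t(Marsh)
Solving: t(Meadow) = 3.0003, t(Marsh) = 2.9712.
Expected days from Marsh to Hillside: 2.9712.

2.9712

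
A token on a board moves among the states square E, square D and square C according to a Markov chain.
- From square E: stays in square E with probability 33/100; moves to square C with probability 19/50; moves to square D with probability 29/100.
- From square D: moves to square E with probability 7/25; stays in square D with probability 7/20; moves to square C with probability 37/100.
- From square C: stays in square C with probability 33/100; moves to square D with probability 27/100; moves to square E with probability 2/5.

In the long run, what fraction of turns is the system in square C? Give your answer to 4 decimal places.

Let the stationary distribution be π with π = πP and π_1 + π_2 + π_3 = 1.
π_1 = 0.33·π_1 + 0.28·π_2 + 0.4·π_3
π_2 = 0.29·π_1 + 0.35·π_2 + 0.27·π_3
Solving with the normalization constraint gives π = (0.3401, 0.3009, 0.3590).
So the stationary probability of square C is 0.3590.

0.3590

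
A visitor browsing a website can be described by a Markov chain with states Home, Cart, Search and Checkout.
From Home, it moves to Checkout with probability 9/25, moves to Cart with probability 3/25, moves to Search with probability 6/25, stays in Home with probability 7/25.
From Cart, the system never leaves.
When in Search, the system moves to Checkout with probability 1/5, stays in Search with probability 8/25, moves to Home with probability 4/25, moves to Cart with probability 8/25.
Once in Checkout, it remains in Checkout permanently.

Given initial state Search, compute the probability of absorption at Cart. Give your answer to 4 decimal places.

Let h(s) be the probability of absorption at Cart starting from transient state s. Then h(Cart) = 1 and h(Checkout) = 0. By first-step analysis:
h(Home) = 0.28·h(Home) + 0.12·1 + 0.24·h(Search) + 0.36·0
h(Search) = 0.16·h(Home) + 0.32·1 + 0.32·h(Search) + 0.2·0
Solving: h(Home) = 0.3511, h(Search) = 0.5532.
Starting from Search, the probability is 0.5532.

0.5532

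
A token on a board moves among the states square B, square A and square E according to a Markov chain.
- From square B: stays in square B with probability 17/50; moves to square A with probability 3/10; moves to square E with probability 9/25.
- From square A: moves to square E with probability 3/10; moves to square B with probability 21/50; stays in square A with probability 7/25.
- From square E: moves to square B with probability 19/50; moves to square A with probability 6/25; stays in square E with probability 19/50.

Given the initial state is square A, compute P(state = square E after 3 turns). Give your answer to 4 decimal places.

0.3504

Propagate the distribution vector 3 turns from square A.
After 0 turns: (0.0000, 1.0000, 0.0000)
After 1 turn: (0.4200, 0.2800, 0.3000)
After 2 turns: (0.3744, 0.2764, 0.3492)
After 3 turns: (0.3761, 0.2735, 0.3504)
P(in square E after 3 turns) = 0.3504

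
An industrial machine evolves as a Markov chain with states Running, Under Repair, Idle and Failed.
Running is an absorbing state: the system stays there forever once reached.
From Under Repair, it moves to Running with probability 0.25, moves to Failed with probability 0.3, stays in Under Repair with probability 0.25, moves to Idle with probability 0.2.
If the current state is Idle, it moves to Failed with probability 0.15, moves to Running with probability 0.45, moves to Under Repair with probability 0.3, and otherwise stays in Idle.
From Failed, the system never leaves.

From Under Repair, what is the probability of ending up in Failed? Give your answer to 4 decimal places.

Let h(s) be the probability of absorption at Failed starting from transient state s. Then h(Failed) = 1 and h(Running) = 0. By first-step analysis:
h(Under Repair) = 0.25·0 + 0.25·h(Under Repair) + 0.2·h(Idle) + 0.3·1
h(Idle) = 0.45·0 + 0.3·h(Under Repair) + 0.1·h(Idle) + 0.15·1
Solving: h(Under Repair) = 0.4878, h(Idle) = 0.3293.
Starting from Under Repair, the probability is 0.4878.

0.4878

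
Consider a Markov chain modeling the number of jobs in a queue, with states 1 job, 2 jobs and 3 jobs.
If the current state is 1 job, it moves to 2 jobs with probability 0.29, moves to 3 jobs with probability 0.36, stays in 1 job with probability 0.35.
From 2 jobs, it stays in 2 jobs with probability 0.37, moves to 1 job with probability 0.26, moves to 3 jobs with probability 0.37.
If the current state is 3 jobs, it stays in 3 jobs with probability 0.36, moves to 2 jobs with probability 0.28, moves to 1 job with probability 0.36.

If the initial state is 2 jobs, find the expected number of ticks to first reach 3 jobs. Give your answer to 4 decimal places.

Let t(s) be the expected number of ticks to first reach 3 jobs from state s, with t(3 jobs) = 0. Conditioning on the first tick:
t(1 job) = 1 + 0.35·t(1 job) + 0.29·t(2 jobs)
t(2 jobs) = 1 + 0.26·t(1 job) + 0.37·t(2 jobs)
Solving: t(1 job) = 2.7537, t(2 jobs) = 2.7237.
Expected ticks from 2 jobs to 3 jobs: 2.7237.

2.7237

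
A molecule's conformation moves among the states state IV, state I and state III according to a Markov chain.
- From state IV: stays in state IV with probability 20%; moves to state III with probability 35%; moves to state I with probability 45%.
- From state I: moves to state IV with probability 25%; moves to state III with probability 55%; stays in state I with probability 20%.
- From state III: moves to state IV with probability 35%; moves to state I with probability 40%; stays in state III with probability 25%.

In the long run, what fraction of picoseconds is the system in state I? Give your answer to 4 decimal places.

0.3448

Let the stationary distribution be π with π = πP and π_1 + π_2 + π_3 = 1.
π_1 = 0.2·π_1 + 0.25·π_2 + 0.35·π_3
π_2 = 0.45·π_1 + 0.2·π_2 + 0.4·π_3
Solving with the normalization constraint gives π = (0.2744, 0.3448, 0.3809).
So the stationary probability of state I is 0.3448.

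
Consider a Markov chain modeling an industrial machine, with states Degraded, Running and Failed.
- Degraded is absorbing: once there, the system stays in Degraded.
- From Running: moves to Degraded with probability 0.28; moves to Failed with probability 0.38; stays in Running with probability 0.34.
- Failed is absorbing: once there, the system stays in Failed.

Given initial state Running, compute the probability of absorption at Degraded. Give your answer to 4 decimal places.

Let h(s) be the probability of absorption at Degraded starting from transient state s. Then h(Degraded) = 1 and h(Failed) = 0. By first-step analysis:
h(Running) = 0.28·1 + 0.34·h(Running) + 0.38·0
Solving: h(Running) = 0.4242.
Starting from Running, the probability is 0.4242.

0.4242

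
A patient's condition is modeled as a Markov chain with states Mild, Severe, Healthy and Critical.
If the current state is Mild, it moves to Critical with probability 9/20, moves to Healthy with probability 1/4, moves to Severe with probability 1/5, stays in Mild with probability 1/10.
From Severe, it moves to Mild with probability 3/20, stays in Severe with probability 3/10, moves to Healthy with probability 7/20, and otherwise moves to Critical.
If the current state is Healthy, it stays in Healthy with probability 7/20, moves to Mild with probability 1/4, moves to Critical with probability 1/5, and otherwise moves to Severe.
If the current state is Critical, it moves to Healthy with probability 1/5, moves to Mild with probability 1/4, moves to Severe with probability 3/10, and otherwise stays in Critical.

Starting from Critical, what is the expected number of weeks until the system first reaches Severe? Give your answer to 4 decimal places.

Let t(s) be the expected number of weeks to first reach Severe from state s, with t(Severe) = 0. Conditioning on the first week:
t(Mild) = 1 + 0.1·t(Mild) + 0.25·t(Healthy) + 0.45·t(Critical)
t(Healthy) = 1 + 0.25·t(Mild) + 0.35·t(Healthy) + 0.2·t(Critical)
t(Critical) = 1 + 0.25·t(Mild) + 0.2·t(Healthy) + 0.25·t(Critical)
Solving: t(Mild) = 4.3088, t(Healthy) = 4.4097, t(Critical) = 3.9455.
Expected weeks from Critical to Severe: 3.9455.

3.9455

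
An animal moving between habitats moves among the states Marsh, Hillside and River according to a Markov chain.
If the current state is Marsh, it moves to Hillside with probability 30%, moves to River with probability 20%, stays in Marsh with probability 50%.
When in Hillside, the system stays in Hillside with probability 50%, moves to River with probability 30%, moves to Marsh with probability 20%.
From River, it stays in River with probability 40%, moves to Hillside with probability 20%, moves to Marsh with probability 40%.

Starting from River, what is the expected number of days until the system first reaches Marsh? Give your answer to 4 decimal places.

2.9167

Let t(s) be the expected number of days to first reach Marsh from state s, with t(Marsh) = 0. Conditioning on the first day:
t(Hillside) = 1 + 0.5·t(Hillside) + 0.3·t(River)
t(River) = 1 + 0.2·t(Hillside) + 0.4·t(River)
Solving: t(Hillside) = 3.7500, t(River) = 2.9167.
Expected days from River to Marsh: 2.9167.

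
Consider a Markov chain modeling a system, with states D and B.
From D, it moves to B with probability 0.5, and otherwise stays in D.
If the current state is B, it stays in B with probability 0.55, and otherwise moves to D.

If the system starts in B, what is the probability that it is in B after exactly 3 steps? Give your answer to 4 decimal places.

Propagate the distribution vector 3 steps from B.
After 0 steps: (0.0000, 1.0000)
After 1 step: (0.4500, 0.5500)
After 2 steps: (0.4725, 0.5275)
After 3 steps: (0.4736, 0.5264)
P(in B after 3 steps) = 0.5264

0.5264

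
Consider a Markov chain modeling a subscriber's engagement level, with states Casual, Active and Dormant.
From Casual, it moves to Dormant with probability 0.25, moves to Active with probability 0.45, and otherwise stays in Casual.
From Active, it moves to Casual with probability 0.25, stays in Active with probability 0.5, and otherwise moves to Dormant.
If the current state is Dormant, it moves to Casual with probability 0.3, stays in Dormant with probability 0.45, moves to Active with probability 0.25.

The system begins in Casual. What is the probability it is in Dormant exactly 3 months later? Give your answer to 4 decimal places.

0.3100

Propagate the distribution vector 3 months from Casual.
After 0 months: (1.0000, 0.0000, 0.0000)
After 1 month: (0.3000, 0.4500, 0.2500)
After 2 months: (0.2775, 0.4225, 0.3000)
After 3 months: (0.2789, 0.4111, 0.3100)
P(in Dormant after 3 months) = 0.3100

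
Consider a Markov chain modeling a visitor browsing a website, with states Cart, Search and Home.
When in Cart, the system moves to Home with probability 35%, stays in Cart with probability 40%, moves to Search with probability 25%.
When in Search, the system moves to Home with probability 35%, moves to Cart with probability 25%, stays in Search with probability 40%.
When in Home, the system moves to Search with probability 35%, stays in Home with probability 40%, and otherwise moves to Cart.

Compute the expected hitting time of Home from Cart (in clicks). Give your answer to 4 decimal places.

Let t(s) be the expected number of clicks to first reach Home from state s, with t(Home) = 0. Conditioning on the first click:
t(Cart) = 1 + 0.4·t(Cart) + 0.25·t(Search)
t(Search) = 1 + 0.25·t(Cart) + 0.4·t(Search)
Solving: t(Cart) = 2.8571, t(Search) = 2.8571.
Expected clicks from Cart to Home: 2.8571.

2.8571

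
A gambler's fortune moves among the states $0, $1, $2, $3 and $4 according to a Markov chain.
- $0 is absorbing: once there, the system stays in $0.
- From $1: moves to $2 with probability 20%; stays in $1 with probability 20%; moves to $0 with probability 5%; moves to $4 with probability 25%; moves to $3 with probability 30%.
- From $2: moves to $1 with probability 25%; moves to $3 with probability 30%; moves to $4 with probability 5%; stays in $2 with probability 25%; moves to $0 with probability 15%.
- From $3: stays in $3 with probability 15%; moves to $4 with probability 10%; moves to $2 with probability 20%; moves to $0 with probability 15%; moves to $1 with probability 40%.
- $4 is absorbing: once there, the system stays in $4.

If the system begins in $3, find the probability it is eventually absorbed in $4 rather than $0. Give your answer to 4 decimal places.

0.5318

Let h(s) be the probability of absorption at $4 starting from transient state s. Then h($4) = 1 and h($0) = 0. By first-step analysis:
h($1) = 0.05·0 + 0.2·h($1) + 0.2·h($2) + 0.3·h($3) + 0.25·1
h($2) = 0.15·0 + 0.25·h($1) + 0.25·h($2) + 0.3·h($3) + 0.05·1
h($3) = 0.15·0 + 0.4·h($1) + 0.2·h($2) + 0.15·h($3) + 0.1·1
Solving: h($1) = 0.6347, h($2) = 0.4910, h($3) = 0.5318.
Starting from $3, the probability is 0.5318.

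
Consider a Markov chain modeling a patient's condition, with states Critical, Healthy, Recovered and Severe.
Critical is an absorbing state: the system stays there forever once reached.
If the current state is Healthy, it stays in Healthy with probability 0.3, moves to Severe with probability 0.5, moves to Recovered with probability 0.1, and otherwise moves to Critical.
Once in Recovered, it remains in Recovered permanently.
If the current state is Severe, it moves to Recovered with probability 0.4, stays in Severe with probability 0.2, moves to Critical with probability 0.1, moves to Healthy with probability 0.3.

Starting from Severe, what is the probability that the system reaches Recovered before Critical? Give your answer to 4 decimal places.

Let h(s) be the probability of absorption at Recovered starting from transient state s. Then h(Recovered) = 1 and h(Critical) = 0. By first-step analysis:
h(Healthy) = 0.1·0 + 0.3·h(Healthy) + 0.1·1 + 0.5·h(Severe)
h(Severe) = 0.1·0 + 0.3·h(Healthy) + 0.4·1 + 0.2·h(Severe)
Solving: h(Healthy) = 0.6829, h(Severe) = 0.7561.
Starting from Severe, the probability is 0.7561.

0.7561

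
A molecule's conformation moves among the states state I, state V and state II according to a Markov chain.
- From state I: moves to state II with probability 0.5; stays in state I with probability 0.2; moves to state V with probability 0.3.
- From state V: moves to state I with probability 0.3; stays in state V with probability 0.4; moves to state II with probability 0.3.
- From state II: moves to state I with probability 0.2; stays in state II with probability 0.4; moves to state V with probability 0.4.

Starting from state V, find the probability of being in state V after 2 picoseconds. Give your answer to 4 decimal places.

0.3700

Sum over the intermediate state after 1 picosecond:
P = P(state V→state I)·P(state I→state V) + P(state V→state V)·P(state V→state V) + P(state V→state II)·P(state II→state V)
  = 0.3×0.3 + 0.4×0.4 + 0.3×0.4
  = 0.0900 + 0.1600 + 0.1200 = 0.3700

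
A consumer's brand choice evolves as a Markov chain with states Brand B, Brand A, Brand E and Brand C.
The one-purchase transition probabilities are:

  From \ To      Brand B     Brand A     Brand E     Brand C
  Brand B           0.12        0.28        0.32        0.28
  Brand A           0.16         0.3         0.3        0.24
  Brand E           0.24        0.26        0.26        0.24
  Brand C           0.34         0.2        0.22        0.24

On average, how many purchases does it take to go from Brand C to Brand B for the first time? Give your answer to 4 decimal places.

Let t(s) be the expected number of purchases to first reach Brand B from state s, with t(Brand B) = 0. Conditioning on the first purchase:
t(Brand A) = 1 + 0.3·t(Brand A) + 0.3·t(Brand E) + 0.24·t(Brand C)
t(Brand E) = 1 + 0.26·t(Brand A) + 0.26·t(Brand E) + 0.24·t(Brand C)
t(Brand C) = 1 + 0.2·t(Brand A) + 0.22·t(Brand E) + 0.24·t(Brand C)
Solving: t(Brand A) = 4.4484, t(Brand E) = 4.1062, t(Brand C) = 3.6751.
Expected purchases from Brand C to Brand B: 3.6751.

3.6751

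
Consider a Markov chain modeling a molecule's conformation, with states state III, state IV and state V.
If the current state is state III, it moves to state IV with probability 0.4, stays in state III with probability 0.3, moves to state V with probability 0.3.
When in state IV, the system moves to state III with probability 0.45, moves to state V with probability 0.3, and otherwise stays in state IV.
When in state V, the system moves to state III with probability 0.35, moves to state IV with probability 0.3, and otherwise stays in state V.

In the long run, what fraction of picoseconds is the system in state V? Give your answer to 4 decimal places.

0.3158

Let the stationary distribution be π with π = πP and π_1 + π_2 + π_3 = 1.
π_1 = 0.3·π_1 + 0.45·π_2 + 0.35·π_3
π_2 = 0.4·π_1 + 0.25·π_2 + 0.3·π_3
Solving with the normalization constraint gives π = (0.3638, 0.3204, 0.3158).
So the stationary probability of state V is 0.3158.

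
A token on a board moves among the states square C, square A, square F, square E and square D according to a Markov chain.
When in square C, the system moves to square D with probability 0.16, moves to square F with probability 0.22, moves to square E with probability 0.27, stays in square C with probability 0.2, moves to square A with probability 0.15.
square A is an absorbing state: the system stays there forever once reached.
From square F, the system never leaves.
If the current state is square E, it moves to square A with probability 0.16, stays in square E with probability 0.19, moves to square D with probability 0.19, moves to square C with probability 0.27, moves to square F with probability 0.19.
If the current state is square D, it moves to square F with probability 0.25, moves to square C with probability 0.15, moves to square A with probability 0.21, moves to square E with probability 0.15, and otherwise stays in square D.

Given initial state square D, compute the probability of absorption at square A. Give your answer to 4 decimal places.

Let h(s) be the probability of absorption at square A starting from transient state s. Then h(square A) = 1 and h(square F) = 0. By first-step analysis:
h(square C) = 0.2·h(square C) + 0.15·1 + 0.22·0 + 0.27·h(square E) + 0.16·h(square D)
h(square E) = 0.27·h(square C) + 0.16·1 + 0.19·0 + 0.19·h(square E) + 0.19·h(square D)
h(square D) = 0.15·h(square C) + 0.21·1 + 0.25·0 + 0.15·h(square E) + 0.24·h(square D)
Solving: h(square C) = 0.4275, h(square E) = 0.4452, h(square D) = 0.4486.
Starting from square D, the probability is 0.4486.

0.4486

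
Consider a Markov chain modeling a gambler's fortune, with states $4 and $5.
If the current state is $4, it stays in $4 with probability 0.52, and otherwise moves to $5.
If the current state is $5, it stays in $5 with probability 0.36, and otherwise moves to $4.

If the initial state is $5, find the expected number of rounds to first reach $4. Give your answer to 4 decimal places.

1.5625

Let t(s) be the expected number of rounds to first reach $4 from state s, with t($4) = 0. Conditioning on the first round:
t($5) = 1 + 0.36·t($5)
Solving: t($5) = 1.5625.
Expected rounds from $5 to $4: 1.5625.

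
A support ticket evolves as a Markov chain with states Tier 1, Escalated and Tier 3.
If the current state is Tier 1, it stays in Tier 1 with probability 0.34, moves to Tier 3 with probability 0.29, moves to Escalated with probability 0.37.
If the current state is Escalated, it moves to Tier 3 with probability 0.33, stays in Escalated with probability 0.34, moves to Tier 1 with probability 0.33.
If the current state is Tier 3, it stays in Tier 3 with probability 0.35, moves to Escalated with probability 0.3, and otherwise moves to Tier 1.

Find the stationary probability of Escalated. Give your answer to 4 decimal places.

0.3373

Let the stationary distribution be π with π = πP and π_1 + π_2 + π_3 = 1.
π_1 = 0.34·π_1 + 0.33·π_2 + 0.35·π_3
π_2 = 0.37·π_1 + 0.34·π_2 + 0.3·π_3
Solving with the normalization constraint gives π = (0.3399, 0.3373, 0.3229).
So the stationary probability of Escalated is 0.3373.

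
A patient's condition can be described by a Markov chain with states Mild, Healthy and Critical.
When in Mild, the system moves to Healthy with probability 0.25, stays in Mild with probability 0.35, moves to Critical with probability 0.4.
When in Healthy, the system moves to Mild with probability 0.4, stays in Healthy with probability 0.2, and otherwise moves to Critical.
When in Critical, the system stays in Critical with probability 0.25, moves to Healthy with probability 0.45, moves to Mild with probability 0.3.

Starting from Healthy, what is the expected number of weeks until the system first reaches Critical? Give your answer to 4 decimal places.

Let t(s) be the expected number of weeks to first reach Critical from state s, with t(Critical) = 0. Conditioning on the first week:
t(Mild) = 1 + 0.35·t(Mild) + 0.25·t(Healthy)
t(Healthy) = 1 + 0.4·t(Mild) + 0.2·t(Healthy)
Solving: t(Mild) = 2.5000, t(Healthy) = 2.5000.
Expected weeks from Healthy to Critical: 2.5000.

2.5000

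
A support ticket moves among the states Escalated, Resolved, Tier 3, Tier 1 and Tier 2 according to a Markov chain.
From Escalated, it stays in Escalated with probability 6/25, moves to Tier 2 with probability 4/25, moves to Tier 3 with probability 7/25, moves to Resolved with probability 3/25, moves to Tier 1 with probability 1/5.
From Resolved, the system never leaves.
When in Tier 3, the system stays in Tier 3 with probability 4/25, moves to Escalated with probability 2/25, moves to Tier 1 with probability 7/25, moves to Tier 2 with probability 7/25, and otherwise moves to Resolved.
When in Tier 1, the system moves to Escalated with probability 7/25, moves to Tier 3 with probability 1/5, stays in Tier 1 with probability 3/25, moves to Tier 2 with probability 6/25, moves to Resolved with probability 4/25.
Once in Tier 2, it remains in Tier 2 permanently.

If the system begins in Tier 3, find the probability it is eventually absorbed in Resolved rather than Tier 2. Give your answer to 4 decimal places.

0.4143

Let h(s) be the probability of absorption at Resolved starting from transient state s. Then h(Resolved) = 1 and h(Tier 2) = 0. By first-step analysis:
h(Escalated) = 0.24·h(Escalated) + 0.12·1 + 0.28·h(Tier 3) + 0.2·h(Tier 1) + 0.16·0
h(Tier 3) = 0.08·h(Escalated) + 0.2·1 + 0.16·h(Tier 3) + 0.28·h(Tier 1) + 0.28·0
h(Tier 1) = 0.28·h(Escalated) + 0.16·1 + 0.2·h(Tier 3) + 0.12·h(Tier 1) + 0.24·0
Solving: h(Escalated) = 0.4182, h(Tier 3) = 0.4143, h(Tier 1) = 0.4090.
Starting from Tier 3, the probability is 0.4143.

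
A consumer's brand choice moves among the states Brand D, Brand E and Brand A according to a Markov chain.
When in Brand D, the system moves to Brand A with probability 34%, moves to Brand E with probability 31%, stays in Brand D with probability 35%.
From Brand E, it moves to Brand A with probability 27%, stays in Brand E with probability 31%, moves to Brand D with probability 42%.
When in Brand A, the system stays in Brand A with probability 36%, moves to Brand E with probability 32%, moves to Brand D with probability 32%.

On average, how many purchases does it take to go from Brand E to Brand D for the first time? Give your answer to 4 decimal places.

Let t(s) be the expected number of purchases to first reach Brand D from state s, with t(Brand D) = 0. Conditioning on the first purchase:
t(Brand E) = 1 + 0.31·t(Brand E) + 0.27·t(Brand A)
t(Brand A) = 1 + 0.32·t(Brand E) + 0.36·t(Brand A)
Solving: t(Brand E) = 2.5619, t(Brand A) = 2.8435.
Expected purchases from Brand E to Brand D: 2.5619.

2.5619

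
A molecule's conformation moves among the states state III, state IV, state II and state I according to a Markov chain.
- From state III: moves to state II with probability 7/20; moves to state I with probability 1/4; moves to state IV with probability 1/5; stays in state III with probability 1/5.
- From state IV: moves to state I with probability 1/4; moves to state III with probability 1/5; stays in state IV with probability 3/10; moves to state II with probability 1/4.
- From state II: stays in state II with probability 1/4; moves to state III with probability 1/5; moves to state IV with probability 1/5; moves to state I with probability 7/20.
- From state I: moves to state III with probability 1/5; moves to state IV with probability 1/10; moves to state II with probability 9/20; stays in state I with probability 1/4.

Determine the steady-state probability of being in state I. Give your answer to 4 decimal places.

Let the stationary distribution be π with π = πP and π_1 + π_2 + π_3 + π_4 = 1.
π_1 = 0.2·π_1 + 0.2·π_2 + 0.2·π_3 + 0.2·π_4
π_2 = 0.2·π_1 + 0.3·π_2 + 0.2·π_3 + 0.1·π_4
π_3 = 0.35·π_1 + 0.25·π_2 + 0.25·π_3 + 0.45·π_4
Solving with the normalization constraint gives π = (0.2000, 0.1908, 0.3265, 0.2827).
So the stationary probability of state I is 0.2827.

0.2827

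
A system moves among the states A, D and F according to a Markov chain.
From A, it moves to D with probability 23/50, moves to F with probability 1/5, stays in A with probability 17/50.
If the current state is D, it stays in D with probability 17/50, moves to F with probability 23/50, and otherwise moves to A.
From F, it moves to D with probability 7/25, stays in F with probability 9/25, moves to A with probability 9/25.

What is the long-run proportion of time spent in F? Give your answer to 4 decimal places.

Let the stationary distribution be π with π = πP and π_1 + π_2 + π_3 = 1.
π_1 = 0.34·π_1 + 0.2·π_2 + 0.36·π_3
π_2 = 0.46·π_1 + 0.34·π_2 + 0.28·π_3
Solving with the normalization constraint gives π = (0.2973, 0.3548, 0.3479).
So the stationary probability of F is 0.3479.

0.3479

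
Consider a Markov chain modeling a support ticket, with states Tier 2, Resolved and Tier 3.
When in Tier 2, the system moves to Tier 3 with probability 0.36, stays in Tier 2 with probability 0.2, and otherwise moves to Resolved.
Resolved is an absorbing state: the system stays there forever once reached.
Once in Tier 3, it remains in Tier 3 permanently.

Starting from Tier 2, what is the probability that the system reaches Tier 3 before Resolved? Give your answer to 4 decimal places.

Let h(s) be the probability of absorption at Tier 3 starting from transient state s. Then h(Tier 3) = 1 and h(Resolved) = 0. By first-step analysis:
h(Tier 2) = 0.2·h(Tier 2) + 0.44·0 + 0.36·1
Solving: h(Tier 2) = 0.4500.
Starting from Tier 2, the probability is 0.4500.

0.4500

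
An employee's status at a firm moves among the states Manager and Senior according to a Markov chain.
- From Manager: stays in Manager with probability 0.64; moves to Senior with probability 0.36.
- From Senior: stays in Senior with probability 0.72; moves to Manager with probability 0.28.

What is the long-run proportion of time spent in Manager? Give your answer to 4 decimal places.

0.4375

Let the stationary distribution be π with π = πP and π_1 + π_2 = 1.
π_1 = 0.64·π_1 + 0.28·π_2
Solving with the normalization constraint gives π = (0.4375, 0.5625).
So the stationary probability of Manager is 0.4375.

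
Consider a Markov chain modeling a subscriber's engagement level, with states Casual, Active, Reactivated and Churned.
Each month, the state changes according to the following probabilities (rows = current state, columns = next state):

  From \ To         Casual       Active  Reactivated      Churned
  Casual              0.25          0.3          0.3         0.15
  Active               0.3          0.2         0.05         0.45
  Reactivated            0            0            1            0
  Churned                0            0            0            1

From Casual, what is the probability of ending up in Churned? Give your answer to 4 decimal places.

0.5000

Let h(s) be the probability of absorption at Churned starting from transient state s. Then h(Churned) = 1 and h(Reactivated) = 0. By first-step analysis:
h(Casual) = 0.25·h(Casual) + 0.3·h(Active) + 0.3·0 + 0.15·1
h(Active) = 0.3·h(Casual) + 0.2·h(Active) + 0.05·0 + 0.45·1
Solving: h(Casual) = 0.5000, h(Active) = 0.7500.
Starting from Casual, the probability is 0.5000.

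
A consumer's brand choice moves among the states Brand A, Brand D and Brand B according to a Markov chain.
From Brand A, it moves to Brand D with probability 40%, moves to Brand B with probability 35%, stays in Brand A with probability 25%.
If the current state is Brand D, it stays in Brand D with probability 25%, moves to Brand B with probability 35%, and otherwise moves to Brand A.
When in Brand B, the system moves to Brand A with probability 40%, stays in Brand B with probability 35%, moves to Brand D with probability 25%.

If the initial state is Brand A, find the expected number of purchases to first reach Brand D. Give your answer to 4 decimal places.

2.8777

Let t(s) be the expected number of purchases to first reach Brand D from state s, with t(Brand D) = 0. Conditioning on the first purchase:
t(Brand A) = 1 + 0.25·t(Brand A) + 0.35·t(Brand B)
t(Brand B) = 1 + 0.4·t(Brand A) + 0.35·t(Brand B)
Solving: t(Brand A) = 2.8777, t(Brand B) = 3.3094.
Expected purchases from Brand A to Brand D: 2.8777.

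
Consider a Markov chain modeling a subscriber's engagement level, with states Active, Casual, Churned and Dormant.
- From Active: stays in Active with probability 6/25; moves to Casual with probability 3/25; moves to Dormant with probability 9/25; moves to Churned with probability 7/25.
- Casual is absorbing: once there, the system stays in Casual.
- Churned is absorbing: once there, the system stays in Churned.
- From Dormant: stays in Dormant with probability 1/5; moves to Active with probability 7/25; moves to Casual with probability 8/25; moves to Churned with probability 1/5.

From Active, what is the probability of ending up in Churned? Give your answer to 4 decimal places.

Let h(s) be the probability of absorption at Churned starting from transient state s. Then h(Churned) = 1 and h(Casual) = 0. By first-step analysis:
h(Active) = 0.24·h(Active) + 0.12·0 + 0.28·1 + 0.36·h(Dormant)
h(Dormant) = 0.28·h(Active) + 0.32·0 + 0.2·1 + 0.2·h(Dormant)
Solving: h(Active) = 0.5836, h(Dormant) = 0.4543.
Starting from Active, the probability is 0.5836.

0.5836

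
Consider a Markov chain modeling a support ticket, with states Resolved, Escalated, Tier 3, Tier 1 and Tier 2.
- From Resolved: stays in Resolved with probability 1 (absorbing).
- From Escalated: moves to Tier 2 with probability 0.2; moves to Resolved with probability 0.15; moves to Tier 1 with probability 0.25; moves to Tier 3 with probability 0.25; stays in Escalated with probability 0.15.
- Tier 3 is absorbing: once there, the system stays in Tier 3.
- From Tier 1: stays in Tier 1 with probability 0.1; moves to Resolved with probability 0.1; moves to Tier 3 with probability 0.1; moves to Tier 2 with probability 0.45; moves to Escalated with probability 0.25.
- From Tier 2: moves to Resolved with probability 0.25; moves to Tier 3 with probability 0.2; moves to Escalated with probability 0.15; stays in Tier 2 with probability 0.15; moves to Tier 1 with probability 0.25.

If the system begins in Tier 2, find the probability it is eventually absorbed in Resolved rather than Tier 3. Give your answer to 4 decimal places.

0.5173

Let h(s) be the probability of absorption at Resolved starting from transient state s. Then h(Resolved) = 1 and h(Tier 3) = 0. By first-step analysis:
h(Escalated) = 0.15·1 + 0.15·h(Escalated) + 0.25·0 + 0.25·h(Tier 1) + 0.2·h(Tier 2)
h(Tier 1) = 0.1·1 + 0.25·h(Escalated) + 0.1·0 + 0.1·h(Tier 1) + 0.45·h(Tier 2)
h(Tier 2) = 0.25·1 + 0.15·h(Escalated) + 0.2·0 + 0.25·h(Tier 1) + 0.15·h(Tier 2)
Solving: h(Escalated) = 0.4431, h(Tier 1) = 0.4928, h(Tier 2) = 0.5173.
Starting from Tier 2, the probability is 0.5173.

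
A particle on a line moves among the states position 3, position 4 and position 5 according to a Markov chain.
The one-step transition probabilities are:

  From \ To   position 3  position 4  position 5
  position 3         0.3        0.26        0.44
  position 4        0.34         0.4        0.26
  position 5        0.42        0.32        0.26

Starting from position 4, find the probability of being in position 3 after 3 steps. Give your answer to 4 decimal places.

Propagate the distribution vector 3 steps from position 4.
After 0 steps: (0.0000, 1.0000, 0.0000)
After 1 step: (0.3400, 0.4000, 0.2600)
After 2 steps: (0.3472, 0.3316, 0.3212)
After 3 steps: (0.3518, 0.3257, 0.3225)
P(in position 3 after 3 steps) = 0.3518

0.3518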